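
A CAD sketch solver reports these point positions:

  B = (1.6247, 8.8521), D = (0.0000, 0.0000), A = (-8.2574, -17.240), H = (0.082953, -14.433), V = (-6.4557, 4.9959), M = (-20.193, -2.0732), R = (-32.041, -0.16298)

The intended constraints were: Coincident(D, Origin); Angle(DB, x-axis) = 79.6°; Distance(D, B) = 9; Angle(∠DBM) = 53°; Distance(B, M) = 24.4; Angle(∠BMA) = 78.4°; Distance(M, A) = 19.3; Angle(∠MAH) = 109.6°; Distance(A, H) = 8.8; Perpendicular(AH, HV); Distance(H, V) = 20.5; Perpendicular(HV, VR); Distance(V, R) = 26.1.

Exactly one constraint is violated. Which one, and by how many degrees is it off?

Perpendicular(HV, VR) — off by 7.20°.

D = (0.00, 0.00) ✓; DB at 79.60° ✓; |DB| = 9.000 ✓; ∠DBM = 53.00° ✓; |BM| = 24.40 ✓; ∠BMA = 78.40° ✓; |MA| = 19.30 ✓; ∠MAH = 109.6° ✓; |AH| = 8.800 ✓; ∠(AH, HV) = 90.00° ✓; |HV| = 20.50 ✓; ∠(HV, VR) = 82.80° ✗; |VR| = 26.10 ✓.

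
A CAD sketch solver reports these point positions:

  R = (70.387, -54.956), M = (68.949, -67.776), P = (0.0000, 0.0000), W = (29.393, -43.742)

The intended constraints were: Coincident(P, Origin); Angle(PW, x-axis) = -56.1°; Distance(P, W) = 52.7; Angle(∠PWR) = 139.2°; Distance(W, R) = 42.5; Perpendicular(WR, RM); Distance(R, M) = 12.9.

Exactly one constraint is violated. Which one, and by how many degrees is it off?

Perpendicular(WR, RM) — off by 8.90°.

P = (0.00, 0.00) ✓; PW at -56.10° ✓; |PW| = 52.70 ✓; ∠PWR = 139.2° ✓; |WR| = 42.50 ✓; ∠(WR, RM) = 81.10° ✗; |RM| = 12.90 ✓.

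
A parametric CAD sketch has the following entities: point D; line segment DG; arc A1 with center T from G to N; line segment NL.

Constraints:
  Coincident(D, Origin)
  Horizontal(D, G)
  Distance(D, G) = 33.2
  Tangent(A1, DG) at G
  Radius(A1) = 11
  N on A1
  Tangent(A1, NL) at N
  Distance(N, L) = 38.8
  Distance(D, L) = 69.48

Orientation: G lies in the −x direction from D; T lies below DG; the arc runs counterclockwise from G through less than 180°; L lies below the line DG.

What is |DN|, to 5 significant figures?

44.936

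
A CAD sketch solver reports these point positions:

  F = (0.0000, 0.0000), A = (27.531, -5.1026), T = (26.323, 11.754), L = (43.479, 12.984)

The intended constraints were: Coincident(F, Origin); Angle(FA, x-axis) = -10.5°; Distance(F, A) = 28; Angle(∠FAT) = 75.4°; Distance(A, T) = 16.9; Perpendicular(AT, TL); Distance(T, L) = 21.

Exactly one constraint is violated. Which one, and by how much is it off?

Distance(T, L) = 21 — off by 3.80.

F = (0.00, 0.00) ✓; FA at -10.50° ✓; |FA| = 28.00 ✓; ∠FAT = 75.40° ✓; |AT| = 16.90 ✓; ∠(AT, TL) = 90.00° ✓; |TL| = 17.20 ✗.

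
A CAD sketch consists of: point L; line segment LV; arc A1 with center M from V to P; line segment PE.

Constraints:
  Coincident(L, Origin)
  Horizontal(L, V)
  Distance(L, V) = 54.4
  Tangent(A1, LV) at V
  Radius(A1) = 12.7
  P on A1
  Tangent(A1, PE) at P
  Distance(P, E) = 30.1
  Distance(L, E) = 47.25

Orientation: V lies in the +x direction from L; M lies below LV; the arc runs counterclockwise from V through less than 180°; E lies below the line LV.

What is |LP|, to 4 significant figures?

43.39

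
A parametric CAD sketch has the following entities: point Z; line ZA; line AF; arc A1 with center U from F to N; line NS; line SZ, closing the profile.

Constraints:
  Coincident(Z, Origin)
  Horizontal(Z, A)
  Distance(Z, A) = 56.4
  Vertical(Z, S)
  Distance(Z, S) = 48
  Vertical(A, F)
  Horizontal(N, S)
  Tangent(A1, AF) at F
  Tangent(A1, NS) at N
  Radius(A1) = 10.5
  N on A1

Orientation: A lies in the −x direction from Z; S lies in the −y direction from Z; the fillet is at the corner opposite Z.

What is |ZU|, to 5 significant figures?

59.271

Z is at the origin; Z and A share the same y with |ZA| = 56.4 and A on the −x side, so A = (-56.400, 0.0000). ZS is vertical with |ZS| = 48.0 and S on the −y side, so S = (0.0000, -48.000). The virtual corner opposite Z is at (-56.400, -48.000). The tangent condition forces UF to be normal to AF and A1 meets NS tangentially, so UN is at right angles to NS, with radius 10.5, so the center U sits 10.5 in from both sides at U = (-45.900, -37.500). Then |ZU| = |U − Z| = 59.271.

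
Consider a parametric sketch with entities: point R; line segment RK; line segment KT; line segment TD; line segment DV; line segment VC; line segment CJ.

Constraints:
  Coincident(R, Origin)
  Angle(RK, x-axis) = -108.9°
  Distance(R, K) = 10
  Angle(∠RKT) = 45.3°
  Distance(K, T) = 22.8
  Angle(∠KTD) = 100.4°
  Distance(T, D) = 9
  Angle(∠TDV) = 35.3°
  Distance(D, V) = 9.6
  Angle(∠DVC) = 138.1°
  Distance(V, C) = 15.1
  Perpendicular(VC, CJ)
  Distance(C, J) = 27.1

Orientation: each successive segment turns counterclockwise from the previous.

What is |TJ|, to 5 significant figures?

25.474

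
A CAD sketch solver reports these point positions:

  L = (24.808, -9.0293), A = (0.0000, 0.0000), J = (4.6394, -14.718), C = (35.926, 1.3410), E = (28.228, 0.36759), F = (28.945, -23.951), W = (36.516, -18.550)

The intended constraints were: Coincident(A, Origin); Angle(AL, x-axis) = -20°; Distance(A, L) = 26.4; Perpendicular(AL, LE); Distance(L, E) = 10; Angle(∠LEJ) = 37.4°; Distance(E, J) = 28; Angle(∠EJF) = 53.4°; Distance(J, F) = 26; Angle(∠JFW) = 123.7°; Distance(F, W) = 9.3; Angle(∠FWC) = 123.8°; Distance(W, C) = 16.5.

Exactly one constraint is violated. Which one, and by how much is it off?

Distance(W, C) = 16.5 — off by 3.40.

A = (0.00, 0.00) ✓; AL at -20.00° ✓; |AL| = 26.40 ✓; ∠(AL, LE) = 90.00° ✓; |LE| = 10.00 ✓; ∠LEJ = 37.40° ✓; |EJ| = 28.00 ✓; ∠EJF = 53.40° ✓; |JF| = 26.00 ✓; ∠JFW = 123.7° ✓; |FW| = 9.300 ✓; ∠FWC = 123.8° ✓; |WC| = 19.90 ✗.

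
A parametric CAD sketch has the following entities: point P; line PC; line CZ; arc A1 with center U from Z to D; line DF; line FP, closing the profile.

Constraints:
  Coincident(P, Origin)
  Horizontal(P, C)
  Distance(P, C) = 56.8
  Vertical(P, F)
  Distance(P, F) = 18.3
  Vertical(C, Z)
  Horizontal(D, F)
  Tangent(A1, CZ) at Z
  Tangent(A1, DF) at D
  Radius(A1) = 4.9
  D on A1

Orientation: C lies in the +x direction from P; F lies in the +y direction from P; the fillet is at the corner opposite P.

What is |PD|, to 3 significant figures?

55.0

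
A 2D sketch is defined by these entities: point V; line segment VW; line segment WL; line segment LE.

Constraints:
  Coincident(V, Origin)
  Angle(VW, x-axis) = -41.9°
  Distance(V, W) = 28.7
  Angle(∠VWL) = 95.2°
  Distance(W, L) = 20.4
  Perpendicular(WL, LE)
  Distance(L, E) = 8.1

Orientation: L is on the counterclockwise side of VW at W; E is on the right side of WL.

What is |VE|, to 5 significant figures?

43.297

V is at the origin; VW runs at -41.9° with length 28.7, so W = 28.7·(cos -41.9°, sin -41.9°) = (21.362, -19.167). ∠VWL = 95.2°, so WL runs at -41.9° + (180° − 95.2°) = 42.900° from the x-axis; with |WL| = 20.4, L = W + 20.4·(cos 42.900°, sin 42.900°) = (36.306, -5.2801). WL ⟂ LE; with |LE| = 8.1 on the right of WL, E = L + 8.1·(0.68072, -0.73254) = (41.819, -11.214). Then |VE| = |E − V| = 43.297.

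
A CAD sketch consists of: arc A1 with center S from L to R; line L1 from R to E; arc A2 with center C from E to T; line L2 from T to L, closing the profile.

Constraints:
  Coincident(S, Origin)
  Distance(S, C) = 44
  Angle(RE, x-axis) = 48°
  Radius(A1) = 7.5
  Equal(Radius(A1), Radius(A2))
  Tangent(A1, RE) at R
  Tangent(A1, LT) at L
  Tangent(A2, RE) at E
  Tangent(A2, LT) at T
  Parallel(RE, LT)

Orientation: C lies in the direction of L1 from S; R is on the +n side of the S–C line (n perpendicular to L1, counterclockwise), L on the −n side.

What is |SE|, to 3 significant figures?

44.6

The slot axis is L1's direction at 48.0°, so u = (cos 48.0°, sin 48.0°) = (0.669, 0.743) and n = (−sin 48.0°, cos 48.0°) = (-0.743, 0.669). S is at the origin and C lies 44.0 along u from S, so C = 44.0·u = (29.4, 32.7). Tangency of A1 to both parallel lines with radius 7.5 puts R and L at S ± 7.5·n: R = (-5.57, 5.02), L = (5.57, -5.02). Equal radii place E and T the same way about C: E = C + 7.5·n = (23.9, 37.7), T = C − 7.5·n = (35.0, 27.7). Then |SE| = |E − S| = 44.6.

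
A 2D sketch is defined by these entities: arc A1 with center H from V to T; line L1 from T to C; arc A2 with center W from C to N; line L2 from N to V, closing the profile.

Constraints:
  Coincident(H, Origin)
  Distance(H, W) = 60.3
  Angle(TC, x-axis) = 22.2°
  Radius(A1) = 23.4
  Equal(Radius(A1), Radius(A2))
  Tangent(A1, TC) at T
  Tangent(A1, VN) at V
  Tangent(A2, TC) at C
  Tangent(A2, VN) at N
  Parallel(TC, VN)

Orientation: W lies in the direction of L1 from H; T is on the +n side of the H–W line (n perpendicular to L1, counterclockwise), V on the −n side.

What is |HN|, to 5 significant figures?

64.681

The slot axis is L1's direction at 22.2°, so u = (cos 22.2°, sin 22.2°) = (0.92587, 0.37784) and n = (−sin 22.2°, cos 22.2°) = (-0.37784, 0.92587). H is at the origin and W lies 60.3 along u from H, so W = 60.3·u = (55.830, 22.784). Tangency of A1 to both parallel lines with radius 23.4 puts T and V at H ± 23.4·n: T = (-8.8415, 21.665), V = (8.8415, -21.665). Equal radii place C and N the same way about W: C = W + 23.4·n = (46.989, 44.449), N = W − 23.4·n = (64.671, 1.1184). Then |HN| = |N − H| = 64.681.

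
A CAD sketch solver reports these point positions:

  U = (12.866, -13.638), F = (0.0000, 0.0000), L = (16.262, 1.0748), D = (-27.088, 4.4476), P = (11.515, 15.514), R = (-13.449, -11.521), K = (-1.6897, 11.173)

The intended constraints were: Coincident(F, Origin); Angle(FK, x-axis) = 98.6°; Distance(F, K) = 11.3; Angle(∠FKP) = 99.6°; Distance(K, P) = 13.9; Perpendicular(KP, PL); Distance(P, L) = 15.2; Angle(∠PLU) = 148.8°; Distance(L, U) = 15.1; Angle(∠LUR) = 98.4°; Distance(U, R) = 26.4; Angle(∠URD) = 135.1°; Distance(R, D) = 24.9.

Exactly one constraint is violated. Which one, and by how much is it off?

Distance(R, D) = 24.9 — off by 3.90.

F = (0.00, 0.00) ✓; FK at 98.60° ✓; |FK| = 11.30 ✓; ∠FKP = 99.60° ✓; |KP| = 13.90 ✓; ∠(KP, PL) = 90.00° ✓; |PL| = 15.20 ✓; ∠PLU = 148.8° ✓; |LU| = 15.10 ✓; ∠LUR = 98.40° ✓; |UR| = 26.40 ✓; ∠URD = 135.1° ✓; |RD| = 21.00 ✗.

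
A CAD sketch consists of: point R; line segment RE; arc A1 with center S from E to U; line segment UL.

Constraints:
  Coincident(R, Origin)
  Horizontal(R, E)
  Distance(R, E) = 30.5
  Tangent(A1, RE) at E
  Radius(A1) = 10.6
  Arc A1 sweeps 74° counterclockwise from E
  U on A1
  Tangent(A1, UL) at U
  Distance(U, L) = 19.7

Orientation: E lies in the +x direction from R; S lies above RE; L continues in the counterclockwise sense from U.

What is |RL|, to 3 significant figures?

53.2

R is at the origin; R and E share the same y with |RE| = 30.5 and E on the +x side, so E = (30.5, 0.00). A1 meets RE tangentially, so SE is at right angles to RE, so S = E + (0, 10.6) = (30.5, 10.6). On A1, E sits at bearing -90° from S; a 74° counterclockwise sweep puts U at bearing -16°, so U = S + 10.6·(cos -16°, sin -16°) = (40.7, 7.68). The tangent condition forces SU to be normal to UL, so UL runs along (−sin -16°, cos -16°); with |UL| = 19.7, L = (46.1, 26.6). Then |RL| = |L − R| = 53.2.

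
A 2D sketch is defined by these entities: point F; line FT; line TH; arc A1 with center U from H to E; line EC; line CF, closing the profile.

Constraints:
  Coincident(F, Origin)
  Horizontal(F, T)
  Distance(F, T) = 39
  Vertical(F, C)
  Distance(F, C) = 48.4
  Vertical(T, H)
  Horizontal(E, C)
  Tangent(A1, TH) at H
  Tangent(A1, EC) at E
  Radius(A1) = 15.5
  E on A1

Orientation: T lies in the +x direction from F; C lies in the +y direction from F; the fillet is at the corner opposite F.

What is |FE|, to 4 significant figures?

53.80

F is at the origin; FT is horizontal with |FT| = 39.0 and T on the +x side, so T = (39.00, 0.000). F and C share the same x with |FC| = 48.4 and C on the +y side, so C = (0.000, 48.40). The virtual corner opposite F is at (39.00, 48.40). Since A1 is tangent to TH there, UH ⟂ TH and since A1 is tangent to EC there, UE ⟂ EC, with radius 15.5, so the center U sits 15.5 in from both sides at U = (23.50, 32.90). That places the tangent points at H = (39.00, 32.90) on TH and E = (23.50, 48.40) on EC. Then |FE| = |E − F| = 53.80.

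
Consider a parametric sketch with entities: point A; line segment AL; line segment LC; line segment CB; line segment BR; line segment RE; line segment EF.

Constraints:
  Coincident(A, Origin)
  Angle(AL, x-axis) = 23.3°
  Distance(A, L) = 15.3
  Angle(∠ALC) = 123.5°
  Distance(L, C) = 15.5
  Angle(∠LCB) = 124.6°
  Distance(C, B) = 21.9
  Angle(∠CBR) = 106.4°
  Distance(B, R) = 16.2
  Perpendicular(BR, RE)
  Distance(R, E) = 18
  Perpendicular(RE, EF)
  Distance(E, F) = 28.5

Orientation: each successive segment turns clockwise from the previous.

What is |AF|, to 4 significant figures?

33.94

A is at the origin; AL runs at 23.3° with length 15.3, so L = (14.05, 6.052). ∠ALC = 123.5° gives LC at -33.20° from the x-axis; with |LC| = 15.5, C = (27.02, -2.435). ∠LCB = 124.6° gives CB at -88.60° from the x-axis; with |CB| = 21.9, B = (27.56, -24.33). ∠CBR = 106.4° gives BR at -162.2° from the x-axis; with |BR| = 16.2, R = (12.13, -29.28). BR is perpendicular to RE, so RE runs at 107.8°; with |RE| = 18.0, E = (6.630, -12.14). The perpendicularity gives EF at right angles to RE, so EF runs at 17.80°; with |EF| = 28.5, F = (33.77, -3.430). Then |AF| = |F − A| = 33.94.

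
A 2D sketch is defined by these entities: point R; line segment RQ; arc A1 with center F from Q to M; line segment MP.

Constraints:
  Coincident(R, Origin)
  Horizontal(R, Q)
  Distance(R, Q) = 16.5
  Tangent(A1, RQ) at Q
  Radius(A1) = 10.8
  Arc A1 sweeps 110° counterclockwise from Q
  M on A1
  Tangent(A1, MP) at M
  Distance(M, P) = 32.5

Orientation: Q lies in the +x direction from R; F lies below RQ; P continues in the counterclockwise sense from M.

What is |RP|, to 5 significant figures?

48.303

R is at the origin; RQ is horizontal with |RQ| = 16.5 and Q on the +x side, so Q = (16.500, 0.0000). A1 meets RQ tangentially, so FQ is at right angles to RQ, so F = Q + (0, -10.8) = (16.500, -10.800). On A1, Q sits at bearing 90° from F; a 110° counterclockwise sweep puts M at bearing 200°, so M = F + 10.8·(cos 200°, sin 200°) = (6.3513, -14.494). Tangency of A1 to MP means the radius FM is perpendicular to MP, so MP runs along (−sin 200°, cos 200°); with |MP| = 32.5, P = (17.467, -45.034). Then |RP| = |P − R| = 48.303.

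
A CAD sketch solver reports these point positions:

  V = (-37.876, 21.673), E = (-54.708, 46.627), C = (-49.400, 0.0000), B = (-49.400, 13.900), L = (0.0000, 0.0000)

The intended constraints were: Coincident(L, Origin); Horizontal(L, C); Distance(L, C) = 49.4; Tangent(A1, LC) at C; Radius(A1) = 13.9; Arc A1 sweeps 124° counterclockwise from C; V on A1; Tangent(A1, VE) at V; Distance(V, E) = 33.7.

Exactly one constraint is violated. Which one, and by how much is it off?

Distance(V, E) = 33.7 — off by 3.60.

L = (0.00, 0.00) ✓; L.y = 0.00, C.y = 0.00 ✓; |LC| = 49.40 ✓; ∠(BC, CL) = 90.00° ✓; |BC| = 13.90 ✓; bearing(B→V) − bearing(B→C) = 124.0° ✓; |BV| = 13.90 ✓; ∠(BV, VE) = 90.00° ✓; |VE| = 30.10 ✗.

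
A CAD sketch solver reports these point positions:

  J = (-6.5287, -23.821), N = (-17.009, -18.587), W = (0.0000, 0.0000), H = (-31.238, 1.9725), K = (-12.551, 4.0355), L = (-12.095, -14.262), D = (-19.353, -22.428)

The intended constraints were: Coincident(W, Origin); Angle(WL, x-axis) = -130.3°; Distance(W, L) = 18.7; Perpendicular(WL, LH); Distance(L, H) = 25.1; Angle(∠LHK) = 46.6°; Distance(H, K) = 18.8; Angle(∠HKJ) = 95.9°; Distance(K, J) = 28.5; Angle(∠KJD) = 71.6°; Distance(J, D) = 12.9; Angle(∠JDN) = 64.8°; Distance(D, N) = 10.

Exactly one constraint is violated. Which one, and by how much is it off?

Distance(D, N) = 10 — off by 5.50.

W = (0.00, 0.00) ✓; WL at -130.3° ✓; |WL| = 18.70 ✓; ∠(WL, LH) = 90.00° ✓; |LH| = 25.10 ✓; ∠LHK = 46.60° ✓; |HK| = 18.80 ✓; ∠HKJ = 95.90° ✓; |KJ| = 28.50 ✓; ∠KJD = 71.60° ✓; |JD| = 12.90 ✓; ∠JDN = 64.81° ✓; |DN| = 4.500 ✗.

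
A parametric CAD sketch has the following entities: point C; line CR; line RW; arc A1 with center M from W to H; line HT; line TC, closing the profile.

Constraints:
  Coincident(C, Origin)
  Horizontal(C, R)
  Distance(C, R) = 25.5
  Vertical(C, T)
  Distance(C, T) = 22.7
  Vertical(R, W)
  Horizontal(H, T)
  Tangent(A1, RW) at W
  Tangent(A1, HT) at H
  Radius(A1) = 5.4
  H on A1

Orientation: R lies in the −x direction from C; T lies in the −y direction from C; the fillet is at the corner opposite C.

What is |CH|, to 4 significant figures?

30.32

The virtual corner opposite C is at (-25.50, -22.70). Tangency of A1 to RW means the radius MW is perpendicular to RW and since A1 is tangent to HT there, MH ⟂ HT, with radius 5.4, so the center M sits 5.4 in from both sides at M = (-20.10, -17.30). That places the tangent points at W = (-25.50, -17.30) on RW and H = (-20.10, -22.70) on HT. Then |CH| = |H − C| = 30.32.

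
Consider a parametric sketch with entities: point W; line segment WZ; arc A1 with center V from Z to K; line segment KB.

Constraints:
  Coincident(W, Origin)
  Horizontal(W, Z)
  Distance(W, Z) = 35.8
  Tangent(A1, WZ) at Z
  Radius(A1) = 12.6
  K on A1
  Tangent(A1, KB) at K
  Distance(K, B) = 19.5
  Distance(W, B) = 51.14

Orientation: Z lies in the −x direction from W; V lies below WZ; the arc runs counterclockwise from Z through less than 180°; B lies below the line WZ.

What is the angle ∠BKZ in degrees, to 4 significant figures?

119.4°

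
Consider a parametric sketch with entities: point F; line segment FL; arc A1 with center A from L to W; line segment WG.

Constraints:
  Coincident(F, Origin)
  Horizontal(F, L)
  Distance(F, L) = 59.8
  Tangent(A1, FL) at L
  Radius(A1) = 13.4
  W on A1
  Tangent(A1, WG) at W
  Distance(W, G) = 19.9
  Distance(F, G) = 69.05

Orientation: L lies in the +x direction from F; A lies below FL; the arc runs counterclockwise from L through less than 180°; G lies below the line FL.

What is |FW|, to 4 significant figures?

52.19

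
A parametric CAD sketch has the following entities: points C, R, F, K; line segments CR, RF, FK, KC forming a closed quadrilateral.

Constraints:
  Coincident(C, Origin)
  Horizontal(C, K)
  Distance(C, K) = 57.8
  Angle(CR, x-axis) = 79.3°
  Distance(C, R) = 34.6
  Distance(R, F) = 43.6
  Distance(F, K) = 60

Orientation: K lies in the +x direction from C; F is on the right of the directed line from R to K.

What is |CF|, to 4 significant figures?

9.001

C is at the origin; CK is horizontal with |CK| = 57.8 and K in +x, so K = (57.8, 0). CR runs at 79.3° with |CR| = 34.6, so R = (6.424, 34.00). F is determined by |RF| = 43.6 and |FK| = 60.0 together: it lies at the intersection of circle(R, 43.6) and circle(K, 60.0). With |RK| = 61.61, the foot of the radical line on RK is 17.01 from R and the perpendicular offset is √(43.6² − 17.01²) = 40.14. Taking the right-of-RK solution: F = (-1.541, -8.868).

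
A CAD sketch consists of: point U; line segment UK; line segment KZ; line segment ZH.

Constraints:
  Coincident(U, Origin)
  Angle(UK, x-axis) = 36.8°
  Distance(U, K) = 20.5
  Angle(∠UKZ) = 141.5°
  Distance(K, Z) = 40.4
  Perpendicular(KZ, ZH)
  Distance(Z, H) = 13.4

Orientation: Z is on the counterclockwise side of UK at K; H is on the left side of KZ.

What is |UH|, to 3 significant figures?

56.4

U is at the origin; UK runs at 36.8° with length 20.5, so K = 20.5·(cos 36.8°, sin 36.8°) = (16.4, 12.3). ∠UKZ = 141.5°, so KZ runs at 36.8° + (180° − 141.5°) = 75.3° from the x-axis; with |KZ| = 40.4, Z = K + 40.4·(cos 75.3°, sin 75.3°) = (26.7, 51.4). The perpendicularity gives ZH at right angles to KZ; with |ZH| = 13.4 on the left of KZ, H = Z + 13.4·(-0.967, 0.254) = (13.7, 54.8). Then |UH| = |H − U| = 56.4.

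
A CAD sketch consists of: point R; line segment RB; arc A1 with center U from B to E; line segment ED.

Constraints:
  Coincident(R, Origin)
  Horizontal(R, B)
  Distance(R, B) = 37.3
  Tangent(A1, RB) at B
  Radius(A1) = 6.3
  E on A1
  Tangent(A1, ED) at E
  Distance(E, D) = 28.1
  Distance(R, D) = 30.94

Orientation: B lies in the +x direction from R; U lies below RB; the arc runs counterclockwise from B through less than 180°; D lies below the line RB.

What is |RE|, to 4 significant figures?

32.18

R is at the origin; RB is horizontal with |RB| = 37.3 and B on the +x side, so B = (37.30, 0.000). The tangent condition forces UB to be normal to RB, so U = B + (0, -6.3) = (37.30, -6.300). Since UE ⟂ ED (tangency), |UD| = √(6.3² + 28.1²) = 28.80 regardless of where E sits on A1. So D lies on both circle(R, 30.94) and circle(U, 28.80); the below-RB intersection is D = (16.47, -26.19). E is the foot of the tangent from D: E = (32.06, -2.806).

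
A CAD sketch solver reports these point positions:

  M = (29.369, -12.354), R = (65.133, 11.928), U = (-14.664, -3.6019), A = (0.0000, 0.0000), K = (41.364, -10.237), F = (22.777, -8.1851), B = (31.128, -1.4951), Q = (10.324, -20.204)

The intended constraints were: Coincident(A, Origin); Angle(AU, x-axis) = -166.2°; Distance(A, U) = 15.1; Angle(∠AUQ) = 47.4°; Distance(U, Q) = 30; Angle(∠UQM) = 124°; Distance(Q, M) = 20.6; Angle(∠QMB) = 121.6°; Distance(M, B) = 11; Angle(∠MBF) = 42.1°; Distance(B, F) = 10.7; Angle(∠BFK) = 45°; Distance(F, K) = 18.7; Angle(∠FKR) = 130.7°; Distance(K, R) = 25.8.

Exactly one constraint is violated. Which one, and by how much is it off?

Distance(K, R) = 25.8 — off by 6.70.

A = (0.00, 0.00) ✓; AU at -166.2° ✓; |AU| = 15.10 ✓; ∠AUQ = 47.40° ✓; |UQ| = 30.00 ✓; ∠UQM = 124.0° ✓; |QM| = 20.60 ✓; ∠QMB = 121.6° ✓; |MB| = 11.00 ✓; ∠MBF = 42.10° ✓; |BF| = 10.70 ✓; ∠BFK = 45.00° ✓; |FK| = 18.70 ✓; ∠FKR = 130.7° ✓; |KR| = 32.50 ✗.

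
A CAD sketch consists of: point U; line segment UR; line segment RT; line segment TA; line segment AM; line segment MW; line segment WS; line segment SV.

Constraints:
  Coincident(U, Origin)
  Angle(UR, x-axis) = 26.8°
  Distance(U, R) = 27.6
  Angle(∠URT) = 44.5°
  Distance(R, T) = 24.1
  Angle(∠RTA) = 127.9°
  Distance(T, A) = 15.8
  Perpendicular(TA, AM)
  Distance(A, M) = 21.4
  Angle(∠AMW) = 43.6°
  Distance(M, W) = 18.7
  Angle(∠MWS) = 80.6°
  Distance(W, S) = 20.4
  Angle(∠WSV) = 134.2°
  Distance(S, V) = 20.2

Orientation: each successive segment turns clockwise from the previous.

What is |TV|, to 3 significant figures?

39.6

U is at the origin; UR runs at 26.8° with length 27.6, so R = (24.6, 12.4). ∠URT = 44.5° gives RT at -109° from the x-axis; with |RT| = 24.1, T = (16.9, -10.4). ∠RTA = 127.9° gives TA at -161° from the x-axis; with |TA| = 15.8, A = (1.99, -15.6). The perpendicularity gives AM at right angles to TA, so AM runs at 109°; with |AM| = 21.4, M = (-5.05, 4.63). ∠AMW = 43.6° gives MW at -27.2° from the x-axis; with |MW| = 18.7, W = (11.6, -3.92). ∠MWS = 80.6° gives WS at -127° from the x-axis; with |WS| = 20.4, S = (-0.581, -20.3). ∠WSV = 134.2° gives SV at -172° from the x-axis; with |SV| = 20.2, V = (-20.6, -23.0). Then |TV| = |V − T| = 39.6.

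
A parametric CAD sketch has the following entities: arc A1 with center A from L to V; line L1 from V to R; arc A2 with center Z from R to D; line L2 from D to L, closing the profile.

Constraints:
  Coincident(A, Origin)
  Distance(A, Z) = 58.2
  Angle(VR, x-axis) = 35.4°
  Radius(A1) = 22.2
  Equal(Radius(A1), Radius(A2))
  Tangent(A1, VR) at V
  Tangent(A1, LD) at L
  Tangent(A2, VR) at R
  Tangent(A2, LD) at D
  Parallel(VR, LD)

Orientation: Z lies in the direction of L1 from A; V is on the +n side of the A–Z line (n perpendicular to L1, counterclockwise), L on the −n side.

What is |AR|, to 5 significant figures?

62.290

Tangency of A1 to both parallel lines with radius 22.2 puts V and L at A ± 22.2·n: V = (-12.860, 18.096), L = (12.860, -18.096). Equal radii place R and D the same way about Z: R = Z + 22.2·n = (34.580, 51.810), D = Z − 22.2·n = (60.300, 15.618). Then |AR| = |R − A| = 62.290.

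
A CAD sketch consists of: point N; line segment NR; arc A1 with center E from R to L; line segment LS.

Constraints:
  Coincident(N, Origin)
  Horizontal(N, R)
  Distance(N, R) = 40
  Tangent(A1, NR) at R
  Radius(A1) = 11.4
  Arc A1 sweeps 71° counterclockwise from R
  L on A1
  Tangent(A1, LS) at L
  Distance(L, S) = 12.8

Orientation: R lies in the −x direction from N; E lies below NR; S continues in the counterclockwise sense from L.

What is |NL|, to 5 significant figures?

51.358

N is at the origin; NR is horizontal with |NR| = 40.0 and R on the −x side, so R = (-40.000, 0.0000). The tangent condition forces ER to be normal to NR, so E = R + (0, -11.4) = (-40.000, -11.400). On A1, R sits at bearing 90° from E; a 71° counterclockwise sweep puts L at bearing 161°, so L = E + 11.4·(cos 161°, sin 161°) = (-50.779, -7.6885). Then |NL| = |L − N| = 51.358.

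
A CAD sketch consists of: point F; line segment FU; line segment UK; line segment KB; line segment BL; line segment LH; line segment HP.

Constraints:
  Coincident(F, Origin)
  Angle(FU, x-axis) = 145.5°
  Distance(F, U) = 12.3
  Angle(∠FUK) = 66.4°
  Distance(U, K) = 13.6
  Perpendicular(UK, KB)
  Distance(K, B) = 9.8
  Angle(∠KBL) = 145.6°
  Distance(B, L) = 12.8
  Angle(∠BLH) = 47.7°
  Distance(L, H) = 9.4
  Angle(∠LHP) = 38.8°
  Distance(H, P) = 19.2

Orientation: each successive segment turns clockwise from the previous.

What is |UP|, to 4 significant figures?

30.07

F is at the origin; FU runs at 145.5° with length 12.3, so U = (-10.14, 6.967). ∠FUK = 66.4° gives UK at 31.90° from the x-axis; with |UK| = 13.6, K = (1.409, 14.15). UK is perpendicular to KB, so KB runs at -58.10°; with |KB| = 9.8, B = (6.588, 5.834). ∠KBL = 145.6° gives BL at -92.50° from the x-axis; with |BL| = 12.8, L = (6.030, -6.954). ∠BLH = 47.7° gives LH at 135.2° from the x-axis; with |LH| = 9.4, H = (-0.6403, -0.3306). ∠LHP = 38.8° gives HP at -6.000° from the x-axis; with |HP| = 19.2, P = (18.45, -2.338). Then |UP| = |P − U| = 30.07.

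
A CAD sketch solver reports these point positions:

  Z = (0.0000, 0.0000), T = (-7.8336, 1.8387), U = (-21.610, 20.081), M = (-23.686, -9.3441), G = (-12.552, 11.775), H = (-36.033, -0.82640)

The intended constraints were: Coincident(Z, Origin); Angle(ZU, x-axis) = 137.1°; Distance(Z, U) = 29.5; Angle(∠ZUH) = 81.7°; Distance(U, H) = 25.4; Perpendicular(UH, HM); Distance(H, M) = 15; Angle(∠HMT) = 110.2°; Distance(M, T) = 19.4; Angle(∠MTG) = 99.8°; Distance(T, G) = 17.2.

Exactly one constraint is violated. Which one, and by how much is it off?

Distance(T, G) = 17.2 — off by 6.20.

Z = (0.00, 0.00) ✓; ZU at 137.1° ✓; |ZU| = 29.50 ✓; ∠ZUH = 81.70° ✓; |UH| = 25.40 ✓; ∠(UH, HM) = 90.00° ✓; |HM| = 15.00 ✓; ∠HMT = 110.2° ✓; |MT| = 19.40 ✓; ∠MTG = 99.80° ✓; |TG| = 11.00 ✗.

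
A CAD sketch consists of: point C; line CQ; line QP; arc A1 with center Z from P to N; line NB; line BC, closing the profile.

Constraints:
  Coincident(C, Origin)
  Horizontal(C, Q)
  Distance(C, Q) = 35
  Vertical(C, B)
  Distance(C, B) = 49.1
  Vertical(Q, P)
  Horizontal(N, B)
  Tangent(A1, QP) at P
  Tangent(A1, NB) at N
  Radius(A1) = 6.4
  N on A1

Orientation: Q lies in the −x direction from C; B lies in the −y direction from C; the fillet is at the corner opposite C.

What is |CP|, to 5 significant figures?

55.211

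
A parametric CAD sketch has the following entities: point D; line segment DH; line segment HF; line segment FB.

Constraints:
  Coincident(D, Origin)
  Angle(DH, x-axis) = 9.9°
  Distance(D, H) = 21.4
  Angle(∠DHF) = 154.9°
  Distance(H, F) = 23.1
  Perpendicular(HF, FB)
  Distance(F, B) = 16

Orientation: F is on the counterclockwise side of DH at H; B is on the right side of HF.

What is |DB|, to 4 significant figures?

49.33

∠DHF = 154.9°, so HF runs at 9.9° + (180° − 154.9°) = 35.00° from the x-axis; with |HF| = 23.1, F = H + 23.1·(cos 35.00°, sin 35.00°) = (40.00, 16.93). HF ⟂ FB; with |FB| = 16.0 on the right of HF, B = F + 16.0·(0.5736, -0.8192) = (49.18, 3.822). Then |DB| = |B − D| = 49.33.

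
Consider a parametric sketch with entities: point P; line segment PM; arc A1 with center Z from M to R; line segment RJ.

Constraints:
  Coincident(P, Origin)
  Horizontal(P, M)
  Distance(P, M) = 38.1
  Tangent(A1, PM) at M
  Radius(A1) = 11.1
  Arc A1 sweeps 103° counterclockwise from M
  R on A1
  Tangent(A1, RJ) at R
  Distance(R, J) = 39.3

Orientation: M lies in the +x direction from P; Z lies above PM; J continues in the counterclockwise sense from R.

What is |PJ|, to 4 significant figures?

65.56

On A1, M sits at bearing -90° from Z; a 103° counterclockwise sweep puts R at bearing 13°, so R = Z + 11.1·(cos 13°, sin 13°) = (48.92, 13.60). Tangency of A1 to RJ means the radius ZR is perpendicular to RJ, so RJ runs along (−sin 13°, cos 13°); with |RJ| = 39.3, J = (40.07, 51.89). Then |PJ| = |J − P| = 65.56.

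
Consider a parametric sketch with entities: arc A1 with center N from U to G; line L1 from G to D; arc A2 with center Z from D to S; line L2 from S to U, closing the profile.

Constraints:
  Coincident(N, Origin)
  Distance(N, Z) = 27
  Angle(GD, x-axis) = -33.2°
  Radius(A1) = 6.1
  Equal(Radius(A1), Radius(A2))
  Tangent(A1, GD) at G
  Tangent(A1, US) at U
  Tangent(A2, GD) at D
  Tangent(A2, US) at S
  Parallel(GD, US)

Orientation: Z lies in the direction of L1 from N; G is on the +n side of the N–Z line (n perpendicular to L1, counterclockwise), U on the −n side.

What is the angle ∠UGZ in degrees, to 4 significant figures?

77.27°

N is at the origin and Z lies 27.0 along u from N, so Z = 27.0·u = (22.59, -14.78). Tangency of A1 to both parallel lines with radius 6.1 puts G and U at N ± 6.1·n: G = (3.340, 5.104), U = (-3.340, -5.104). Then cos ∠UGZ = GU·GZ / (|GU||GZ|), giving 77.27°.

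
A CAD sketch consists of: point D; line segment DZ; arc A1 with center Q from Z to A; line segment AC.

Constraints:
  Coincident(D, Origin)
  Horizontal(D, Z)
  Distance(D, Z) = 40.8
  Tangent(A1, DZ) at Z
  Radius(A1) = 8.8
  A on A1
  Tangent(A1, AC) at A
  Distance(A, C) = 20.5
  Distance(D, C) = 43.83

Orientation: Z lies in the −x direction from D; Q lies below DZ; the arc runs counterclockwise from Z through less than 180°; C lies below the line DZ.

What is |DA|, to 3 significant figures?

49.3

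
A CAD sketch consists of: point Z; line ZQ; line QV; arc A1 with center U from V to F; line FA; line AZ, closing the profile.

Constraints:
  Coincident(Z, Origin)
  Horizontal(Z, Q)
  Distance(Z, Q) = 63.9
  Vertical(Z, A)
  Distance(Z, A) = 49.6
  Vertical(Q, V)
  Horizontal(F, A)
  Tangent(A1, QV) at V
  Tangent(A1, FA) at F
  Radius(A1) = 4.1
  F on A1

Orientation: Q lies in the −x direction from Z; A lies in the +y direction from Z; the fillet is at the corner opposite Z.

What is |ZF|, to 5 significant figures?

77.693

Z is at the origin; Z and Q share the same y with |ZQ| = 63.9 and Q on the −x side, so Q = (-63.900, 0.0000). Z and A share the same x with |ZA| = 49.6 and A on the +y side, so A = (0.0000, 49.600). The virtual corner opposite Z is at (-63.900, 49.600). A1 meets QV tangentially, so UV is at right angles to QV and the tangent condition forces UF to be normal to FA, with radius 4.1, so the center U sits 4.1 in from both sides at U = (-59.800, 45.500). That places the tangent points at V = (-63.900, 45.500) on QV and F = (-59.800, 49.600) on FA. Then |ZF| = |F − Z| = 77.693.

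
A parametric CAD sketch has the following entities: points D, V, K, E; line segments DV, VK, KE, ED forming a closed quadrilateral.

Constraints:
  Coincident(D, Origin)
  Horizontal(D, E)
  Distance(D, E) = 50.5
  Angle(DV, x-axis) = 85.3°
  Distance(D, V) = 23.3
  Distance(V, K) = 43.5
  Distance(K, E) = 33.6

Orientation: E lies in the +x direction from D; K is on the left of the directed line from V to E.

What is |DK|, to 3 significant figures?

55.2

Checks: |VK| = 43.50 ✓; |KE| = 33.60 ✓.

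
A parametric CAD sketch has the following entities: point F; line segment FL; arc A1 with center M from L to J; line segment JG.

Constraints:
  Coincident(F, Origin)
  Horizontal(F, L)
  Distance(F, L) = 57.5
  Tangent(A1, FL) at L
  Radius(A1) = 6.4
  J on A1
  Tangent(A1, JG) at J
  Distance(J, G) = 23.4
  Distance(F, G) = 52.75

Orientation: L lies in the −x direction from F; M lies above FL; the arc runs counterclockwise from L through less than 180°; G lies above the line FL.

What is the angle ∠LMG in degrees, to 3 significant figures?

149°

F is at the origin; FL is horizontal with |FL| = 57.5 and L on the −x side, so L = (-57.5, 0.00). A1 meets FL tangentially, so ML is at right angles to FL, so M = L + (0, 6.4) = (-57.5, 6.40). Since MJ ⟂ JG (tangency), |MG| = √(6.4² + 23.4²) = 24.3 regardless of where J sits on A1. So G lies on both circle(F, 52.75) and circle(M, 24.3); the above-FL intersection is G = (-45.1, 27.3). J is the foot of the tangent from G: J = (-51.3, 4.71).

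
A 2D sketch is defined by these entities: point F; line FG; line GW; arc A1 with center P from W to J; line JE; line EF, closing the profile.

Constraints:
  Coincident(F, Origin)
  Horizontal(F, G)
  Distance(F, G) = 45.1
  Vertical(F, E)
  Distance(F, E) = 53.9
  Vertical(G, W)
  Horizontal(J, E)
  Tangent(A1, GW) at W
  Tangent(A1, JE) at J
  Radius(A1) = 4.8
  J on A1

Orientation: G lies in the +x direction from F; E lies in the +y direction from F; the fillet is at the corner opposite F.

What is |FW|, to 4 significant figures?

66.67

F is at the origin; F and G share the same y with |FG| = 45.1 and G on the +x side, so G = (45.10, 0.000). FE is vertical with |FE| = 53.9 and E on the +y side, so E = (0.000, 53.90). The virtual corner opposite F is at (45.10, 53.90). A1 meets GW tangentially, so PW is at right angles to GW and since A1 is tangent to JE there, PJ ⟂ JE, with radius 4.8, so the center P sits 4.8 in from both sides at P = (40.30, 49.10). That places the tangent points at W = (45.10, 49.10) on GW and J = (40.30, 53.90) on JE. Then |FW| = |W − F| = 66.67.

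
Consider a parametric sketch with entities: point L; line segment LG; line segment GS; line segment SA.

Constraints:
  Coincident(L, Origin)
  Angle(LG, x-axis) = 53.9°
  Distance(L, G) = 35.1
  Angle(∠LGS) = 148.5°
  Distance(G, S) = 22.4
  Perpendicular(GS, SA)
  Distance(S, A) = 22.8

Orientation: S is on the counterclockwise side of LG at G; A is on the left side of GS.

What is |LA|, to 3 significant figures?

52.5

L is at the origin; LG runs at 53.9° with length 35.1, so G = 35.1·(cos 53.9°, sin 53.9°) = (20.7, 28.4). ∠LGS = 148.5°, so GS runs at 53.9° + (180° − 148.5°) = 85.4° from the x-axis; with |GS| = 22.4, S = G + 22.4·(cos 85.4°, sin 85.4°) = (22.5, 50.7). GS ⟂ SA; with |SA| = 22.8 on the left of GS, A = S + 22.8·(-0.997, 0.0802) = (-0.249, 52.5). Then |LA| = |A − L| = 52.5.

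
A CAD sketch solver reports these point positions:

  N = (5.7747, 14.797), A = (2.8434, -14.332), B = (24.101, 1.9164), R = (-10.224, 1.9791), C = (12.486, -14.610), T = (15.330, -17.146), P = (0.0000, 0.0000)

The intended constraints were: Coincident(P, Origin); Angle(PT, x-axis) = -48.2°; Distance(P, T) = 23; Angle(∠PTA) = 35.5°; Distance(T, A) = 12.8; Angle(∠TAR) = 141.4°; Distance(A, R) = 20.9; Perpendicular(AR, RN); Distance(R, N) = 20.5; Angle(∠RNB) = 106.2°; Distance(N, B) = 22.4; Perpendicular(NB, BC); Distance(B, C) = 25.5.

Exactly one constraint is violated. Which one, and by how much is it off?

Distance(B, C) = 25.5 — off by 5.30.

P = (0.00, 0.00) ✓; PT at -48.20° ✓; |PT| = 23.00 ✓; ∠PTA = 35.50° ✓; |TA| = 12.80 ✓; ∠TAR = 141.4° ✓; |AR| = 20.90 ✓; ∠(AR, RN) = 90.00° ✓; |RN| = 20.50 ✓; ∠RNB = 106.2° ✓; |NB| = 22.40 ✓; ∠(NB, BC) = 90.00° ✓; |BC| = 20.20 ✗.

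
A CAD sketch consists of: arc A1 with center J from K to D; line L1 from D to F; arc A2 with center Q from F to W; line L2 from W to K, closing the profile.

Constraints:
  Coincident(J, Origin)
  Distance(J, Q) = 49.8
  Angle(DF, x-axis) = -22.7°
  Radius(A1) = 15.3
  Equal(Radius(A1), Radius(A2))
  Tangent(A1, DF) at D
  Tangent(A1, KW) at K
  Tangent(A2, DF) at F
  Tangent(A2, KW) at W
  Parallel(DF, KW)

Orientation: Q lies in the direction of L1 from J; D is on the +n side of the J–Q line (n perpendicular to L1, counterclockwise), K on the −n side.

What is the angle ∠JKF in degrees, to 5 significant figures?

58.431°

The slot axis is L1's direction at -22.7°, so u = (cos -22.7°, sin -22.7°) = (0.92254, -0.38591) and n = (−sin -22.7°, cos -22.7°) = (0.38591, 0.92254). J is at the origin and Q lies 49.8 along u from J, so Q = 49.8·u = (45.942, -19.218). Tangency of A1 to both parallel lines with radius 15.3 puts D and K at J ± 15.3·n: D = (5.9044, 14.115), K = (-5.9044, -14.115). Equal radii place F and W the same way about Q: F = Q + 15.3·n = (51.847, -5.1033), W = Q − 15.3·n = (40.038, -33.333). Then cos ∠JKF = KJ·KF / (|KJ||KF|), giving 58.431°.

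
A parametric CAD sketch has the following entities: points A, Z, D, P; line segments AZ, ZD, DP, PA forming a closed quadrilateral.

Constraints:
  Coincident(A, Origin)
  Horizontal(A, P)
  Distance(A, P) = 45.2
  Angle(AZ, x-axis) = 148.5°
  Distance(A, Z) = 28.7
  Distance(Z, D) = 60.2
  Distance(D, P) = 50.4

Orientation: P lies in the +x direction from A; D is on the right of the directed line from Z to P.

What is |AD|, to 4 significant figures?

36.19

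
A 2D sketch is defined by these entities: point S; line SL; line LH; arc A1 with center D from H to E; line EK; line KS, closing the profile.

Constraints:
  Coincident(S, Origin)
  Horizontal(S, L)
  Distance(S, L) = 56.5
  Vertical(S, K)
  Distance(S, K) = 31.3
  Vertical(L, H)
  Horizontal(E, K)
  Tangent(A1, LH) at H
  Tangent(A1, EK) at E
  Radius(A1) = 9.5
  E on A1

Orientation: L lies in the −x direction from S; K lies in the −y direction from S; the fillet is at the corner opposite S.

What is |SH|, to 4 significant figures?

60.56

S is at the origin; SL is horizontal with |SL| = 56.5 and L on the −x side, so L = (-56.50, 0.000). SK is vertical with |SK| = 31.3 and K on the −y side, so K = (0.000, -31.30). The virtual corner opposite S is at (-56.50, -31.30). Since A1 is tangent to LH there, DH ⟂ LH and tangency of A1 to EK means the radius DE is perpendicular to EK, with radius 9.5, so the center D sits 9.5 in from both sides at D = (-47.00, -21.80). That places the tangent points at H = (-56.50, -21.80) on LH and E = (-47.00, -31.30) on EK. Then |SH| = |H − S| = 60.56.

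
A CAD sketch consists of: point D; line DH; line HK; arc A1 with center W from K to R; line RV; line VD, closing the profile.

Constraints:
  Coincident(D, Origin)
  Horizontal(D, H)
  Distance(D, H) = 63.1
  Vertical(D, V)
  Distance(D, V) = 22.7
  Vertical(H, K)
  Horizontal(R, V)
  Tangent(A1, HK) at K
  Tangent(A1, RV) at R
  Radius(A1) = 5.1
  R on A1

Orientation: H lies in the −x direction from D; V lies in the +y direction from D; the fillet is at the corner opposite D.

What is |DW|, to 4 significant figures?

60.61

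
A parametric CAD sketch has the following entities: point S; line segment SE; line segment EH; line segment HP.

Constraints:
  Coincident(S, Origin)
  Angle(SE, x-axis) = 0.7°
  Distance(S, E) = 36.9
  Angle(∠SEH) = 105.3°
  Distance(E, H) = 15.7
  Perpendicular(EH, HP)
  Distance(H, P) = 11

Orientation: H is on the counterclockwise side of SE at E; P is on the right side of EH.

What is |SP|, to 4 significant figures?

53.08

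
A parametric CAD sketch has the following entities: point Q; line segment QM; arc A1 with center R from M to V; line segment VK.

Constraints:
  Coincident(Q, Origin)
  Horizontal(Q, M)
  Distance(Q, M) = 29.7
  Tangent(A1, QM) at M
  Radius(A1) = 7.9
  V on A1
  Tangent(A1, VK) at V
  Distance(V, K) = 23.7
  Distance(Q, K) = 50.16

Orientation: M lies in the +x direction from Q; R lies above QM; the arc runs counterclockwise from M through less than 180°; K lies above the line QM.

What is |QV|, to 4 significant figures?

38.26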